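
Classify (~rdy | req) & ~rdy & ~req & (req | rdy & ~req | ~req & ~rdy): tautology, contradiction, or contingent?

(~rdy | req) & ~rdy & ~req & (req | rdy & ~req | ~req & ~rdy)
= (~rdy | req) & ~rdy & ~req & (req | ~req)
= (~rdy | req) & ~rdy & ~req
= ~rdy & ~req
This depends on rdy, req, so it is not a constant.

contingent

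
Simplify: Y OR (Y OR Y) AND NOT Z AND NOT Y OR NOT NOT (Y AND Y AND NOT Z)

Y OR (Y OR Y) AND NOT Z AND NOT Y OR NOT NOT (Y AND Y AND NOT Z)
= Y OR (Y OR Y) AND NOT Z AND NOT Y OR Y AND Y AND NOT Z   — double negation
= Y OR Y AND NOT Z AND NOT Y OR Y AND Y AND NOT Z   — idempotence
= Y OR Y AND NOT Z   — distribution
= Y   — absorption

Y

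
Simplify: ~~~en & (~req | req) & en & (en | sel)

0

~~~en & (~req | req) & en & (en | sel)
= ~~~en & en & (en | sel)   [complement / identity]
= ~en & en & (en | sel)   [double negation]
= ~en & en   [absorption]
= 0   [complement]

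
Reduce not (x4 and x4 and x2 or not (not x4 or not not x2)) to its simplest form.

not (x4 and x4 and x2 or not (not x4 or not not x2))
= not (x4 and x2 or not (not x4 or not not x2))   — idempotence
= not (x4 and x2 or x4 and not x2)   — De Morgan
= not x4   — distribution

not x4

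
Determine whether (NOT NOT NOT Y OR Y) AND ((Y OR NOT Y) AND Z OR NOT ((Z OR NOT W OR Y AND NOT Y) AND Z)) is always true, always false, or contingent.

(NOT NOT NOT Y OR Y) AND ((Y OR NOT Y) AND Z OR NOT ((Z OR NOT W OR Y AND NOT Y) AND Z))
= (NOT NOT NOT Y OR Y) AND (Z OR NOT ((Z OR NOT W OR Y AND NOT Y) AND Z))   — complement / identity
= (NOT NOT NOT Y OR Y) AND (Z OR NOT ((Z OR NOT W) AND Z))   — complement / identity
= (NOT NOT NOT Y OR Y) AND (Z OR NOT Z)   — absorption
= (NOT Y OR Y) AND (Z OR NOT Z)   — double negation
= Z OR NOT Z   — complement / identity
= TRUE   — complement

always true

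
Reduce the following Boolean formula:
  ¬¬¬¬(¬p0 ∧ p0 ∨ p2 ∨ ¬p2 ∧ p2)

¬¬¬¬(¬p0 ∧ p0 ∨ p2 ∨ ¬p2 ∧ p2)
= ¬¬(¬p0 ∧ p0 ∨ p2 ∨ ¬p2 ∧ p2)   — double negation
= ¬p0 ∧ p0 ∨ p2 ∨ ¬p2 ∧ p2   — double negation
= p2 ∨ ¬p2 ∧ p2   — complement / identity
= p2   — complement / identity

p2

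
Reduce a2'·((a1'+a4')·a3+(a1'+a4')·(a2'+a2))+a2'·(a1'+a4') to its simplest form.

a2'·(a1'+a4')

a2'·((a1'+a4')·a3+(a1'+a4')·(a2'+a2))+a2'·(a1'+a4')
= a2'·((a1'+a4')·a3+a1'+a4')+a2'·(a1'+a4')   — complement / identity
= a2'·(a1'+a4')+a2'·(a1'+a4')   — absorption
= a2'·(a1'+a4')   — idempotence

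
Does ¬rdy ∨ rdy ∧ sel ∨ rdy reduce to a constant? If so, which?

yes, True

¬rdy ∨ rdy ∧ sel ∨ rdy
= ¬rdy ∨ rdy   (absorption)
= True   (complement)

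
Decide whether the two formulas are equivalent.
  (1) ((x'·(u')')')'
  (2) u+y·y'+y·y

E1: ((x'·(u')')')'
    = ((x'·u)')'   — double negation
    = x'·u   — double negation
E2: u+y·y'+y·y
    = u+y   — distribution
These differ: at u=1, x=1, y=1, E1 = 0 but E2 = 1.

No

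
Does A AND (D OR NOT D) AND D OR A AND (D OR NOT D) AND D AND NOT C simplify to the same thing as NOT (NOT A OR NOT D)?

Yes

E1: A AND (D OR NOT D) AND D OR A AND (D OR NOT D) AND D AND NOT C
    = A AND (D OR NOT D) AND D   — absorption
    = A AND D   — complement / identity
E2: NOT (NOT A OR NOT D)
    = A AND D   — De Morgan
Both reduce to A AND D, so they are equivalent.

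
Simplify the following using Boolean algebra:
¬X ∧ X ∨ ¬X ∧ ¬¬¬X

¬X ∧ X ∨ ¬X ∧ ¬¬¬X
= ¬X ∧ X ∨ ¬X ∧ ¬X   — double negation
= ¬X   — distribution

¬X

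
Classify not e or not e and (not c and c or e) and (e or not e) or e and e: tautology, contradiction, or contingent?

not e or not e and (not c and c or e) and (e or not e) or e and e
= not e or not e and e and (e or not e) or e and e   [complement / identity]
= not e or not e and e or e and e   [complement / identity]
= not e or e   [distribution]
= True   [complement]

tautology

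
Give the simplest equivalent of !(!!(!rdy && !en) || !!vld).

(rdy || en) && !vld

!(!!(!rdy && !en) || !!vld)
= !(!(rdy || en) || !!vld)   — De Morgan
= (rdy || en) && !vld   — De Morgan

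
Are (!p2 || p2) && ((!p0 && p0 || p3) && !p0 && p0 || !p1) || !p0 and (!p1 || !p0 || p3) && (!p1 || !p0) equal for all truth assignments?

E1: (!p2 || p2) && ((!p0 && p0 || p3) && !p0 && p0 || !p1) || !p0
    = (!p0 && p0 || p3) && !p0 && p0 || !p1 || !p0   — complement / identity
    = !p0 && p0 || !p1 || !p0   — absorption
    = !p1 || !p0   — complement / identity
E2: (!p1 || !p0 || p3) && (!p1 || !p0)
    = !p1 || !p0   — absorption
Both reduce to !p1 || !p0, so they are equivalent.

Yes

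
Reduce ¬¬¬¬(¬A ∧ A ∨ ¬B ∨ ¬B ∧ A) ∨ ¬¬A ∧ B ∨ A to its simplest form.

¬¬¬¬(¬A ∧ A ∨ ¬B ∨ ¬B ∧ A) ∨ ¬¬A ∧ B ∨ A
= ¬¬(¬A ∧ A ∨ ¬B ∨ ¬B ∧ A) ∨ ¬¬A ∧ B ∨ A   (double negation)
= ¬¬(¬B ∨ ¬B ∧ A) ∨ ¬¬A ∧ B ∨ A   (complement / identity)
= ¬¬(¬B ∨ ¬B ∧ A) ∨ A ∧ B ∨ A   (double negation)
= ¬¬¬B ∨ A ∧ B ∨ A   (absorption)
= ¬B ∨ A ∧ B ∨ A   (double negation)
= ¬B ∨ A   (absorption)

¬B ∨ A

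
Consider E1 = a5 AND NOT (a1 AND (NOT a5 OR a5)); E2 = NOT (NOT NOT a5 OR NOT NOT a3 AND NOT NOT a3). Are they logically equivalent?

No

E1: a5 AND NOT (a1 AND (NOT a5 OR a5))
    = a5 AND NOT a1   — complement / identity
E2: NOT (NOT NOT a5 OR NOT NOT a3 AND NOT NOT a3)
    = NOT (NOT NOT a5 OR NOT NOT a3)   — idempotence
    = NOT a5 AND NOT a3   — De Morgan
These differ: at a1=0, a3=0, a5=0, E1 = 0 but E2 = 1.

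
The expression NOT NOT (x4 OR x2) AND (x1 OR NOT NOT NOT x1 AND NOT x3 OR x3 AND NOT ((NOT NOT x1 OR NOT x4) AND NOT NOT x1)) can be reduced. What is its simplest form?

NOT NOT (x4 OR x2) AND (x1 OR NOT NOT NOT x1 AND NOT x3 OR x3 AND NOT ((NOT NOT x1 OR NOT x4) AND NOT NOT x1))
= NOT NOT (x4 OR x2) AND (x1 OR NOT NOT NOT x1 AND NOT x3 OR x3 AND NOT NOT NOT x1)   (absorption)
= NOT NOT (x4 OR x2) AND (x1 OR NOT NOT NOT x1)   (distribution)
= NOT NOT (x4 OR x2) AND (x1 OR NOT x1)   (double negation)
= (x4 OR x2) AND (x1 OR NOT x1)   (double negation)
= x4 OR x2   (complement / identity)

x4 OR x2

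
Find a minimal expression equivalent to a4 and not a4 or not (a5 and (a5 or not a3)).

a4 and not a4 or not (a5 and (a5 or not a3))
= a4 and not a4 or not a5   (absorption)
= not a5   (complement / identity)

not a5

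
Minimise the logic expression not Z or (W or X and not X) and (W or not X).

not Z or W

not Z or (W or X and not X) and (W or not X)
= not Z or W and (W or not X)   — complement / identity
= not Z or W   — absorption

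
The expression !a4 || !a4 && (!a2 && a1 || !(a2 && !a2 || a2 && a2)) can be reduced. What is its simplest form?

!a4

!a4 || !a4 && (!a2 && a1 || !(a2 && !a2 || a2 && a2))
= !a4 || !a4 && (!a2 && a1 || !a2)   (distribution)
= !a4 || !a4 && !a2   (absorption)
= !a4   (absorption)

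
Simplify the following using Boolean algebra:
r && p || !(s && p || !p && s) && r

r && p || !(s && p || !p && s) && r
= (p || !(s && p || !p && s)) && r
= (p || !s) && r

(p || !s) && r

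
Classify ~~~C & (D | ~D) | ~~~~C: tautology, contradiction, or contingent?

~~~C & (D | ~D) | ~~~~C
= ~~~C & (D | ~D) | ~~C
= ~~~C | ~~C
= ~~~C | C
= ~C | C
= 1

tautology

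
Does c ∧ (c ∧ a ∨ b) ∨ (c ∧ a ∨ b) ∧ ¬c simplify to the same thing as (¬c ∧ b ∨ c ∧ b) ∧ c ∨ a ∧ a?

E1: c ∧ (c ∧ a ∨ b) ∨ (c ∧ a ∨ b) ∧ ¬c
    = c ∧ a ∨ b   (distribution)
E2: (¬c ∧ b ∨ c ∧ b) ∧ c ∨ a ∧ a
    = b ∧ c ∨ a ∧ a   (distribution)
    = b ∧ c ∨ a   (idempotence)
These differ: at a=0, b=1, c=0, E1 = 1 but E2 = 0.

No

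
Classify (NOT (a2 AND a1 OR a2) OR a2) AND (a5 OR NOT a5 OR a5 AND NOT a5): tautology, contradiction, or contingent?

tautology

(NOT (a2 AND a1 OR a2) OR a2) AND (a5 OR NOT a5 OR a5 AND NOT a5)
= (NOT (a2 AND a1 OR a2) OR a2) AND (a5 OR NOT a5)   — complement / identity
= (NOT a2 OR a2) AND (a5 OR NOT a5)   — absorption
= a5 OR NOT a5   — complement / identity
= TRUE   — complement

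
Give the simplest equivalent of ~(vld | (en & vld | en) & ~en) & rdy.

~(vld | (en & vld | en) & ~en) & rdy
= ~(vld | en & ~en) & rdy
= ~vld & rdy

~vld & rdy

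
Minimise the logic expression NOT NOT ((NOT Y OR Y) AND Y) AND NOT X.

Y AND NOT X

NOT NOT ((NOT Y OR Y) AND Y) AND NOT X
= (NOT Y OR Y) AND Y AND NOT X   — double negation
= Y AND NOT X   — complement / identity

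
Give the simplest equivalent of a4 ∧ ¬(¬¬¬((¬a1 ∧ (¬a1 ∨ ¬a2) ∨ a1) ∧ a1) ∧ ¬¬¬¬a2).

a4 ∧ (a1 ∨ ¬a2)

a4 ∧ ¬(¬¬¬((¬a1 ∧ (¬a1 ∨ ¬a2) ∨ a1) ∧ a1) ∧ ¬¬¬¬a2)
= a4 ∧ ¬(¬((¬a1 ∧ (¬a1 ∨ ¬a2) ∨ a1) ∧ a1) ∧ ¬¬¬¬a2)   [double negation]
= a4 ∧ ¬(¬((¬a1 ∧ (¬a1 ∨ ¬a2) ∨ a1) ∧ a1) ∧ ¬¬a2)   [double negation]
= a4 ∧ ((¬a1 ∧ (¬a1 ∨ ¬a2) ∨ a1) ∧ a1 ∨ ¬a2)   [De Morgan]
= a4 ∧ ((¬a1 ∨ a1) ∧ a1 ∨ ¬a2)   [absorption]
= a4 ∧ (a1 ∨ ¬a2)   [complement / identity]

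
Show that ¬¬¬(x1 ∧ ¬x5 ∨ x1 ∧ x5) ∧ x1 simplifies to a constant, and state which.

¬¬¬(x1 ∧ ¬x5 ∨ x1 ∧ x5) ∧ x1
= ¬(x1 ∧ ¬x5 ∨ x1 ∧ x5) ∧ x1
= ¬x1 ∧ x1
= False

False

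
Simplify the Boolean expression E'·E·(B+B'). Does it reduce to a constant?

E'·E·(B+B')
= E'·E
= 0

0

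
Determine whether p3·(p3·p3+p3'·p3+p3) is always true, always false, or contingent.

p3·(p3·p3+p3'·p3+p3)
= p3·(p3+p3)   [distribution]
= p3·p3   [idempotence]
= p3   [idempotence]
This depends on p3, so it is not a constant.

contingent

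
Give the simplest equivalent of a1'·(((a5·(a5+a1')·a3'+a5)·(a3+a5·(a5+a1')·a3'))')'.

a1'·(((a5·(a5+a1')·a3'+a5)·(a3+a5·(a5+a1')·a3'))')'
= a1'·((a5·(a5+a1')·a3'+a5·a3)')'
= a1'·((a5·a3'+a5·a3)')'
= a1'·(a5')'
= a1'·a5

a1'·a5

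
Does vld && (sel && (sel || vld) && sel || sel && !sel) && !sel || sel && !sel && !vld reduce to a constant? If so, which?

vld && (sel && (sel || vld) && sel || sel && !sel) && !sel || sel && !sel && !vld
= vld && (sel && sel || sel && !sel) && !sel || sel && !sel && !vld   — absorption
= vld && sel && !sel || sel && !sel && !vld   — distribution
= sel && !sel   — distribution
= false   — complement

yes, False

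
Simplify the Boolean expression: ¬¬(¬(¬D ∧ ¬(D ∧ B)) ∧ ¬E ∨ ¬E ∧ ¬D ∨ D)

¬E ∨ D

¬¬(¬(¬D ∧ ¬(D ∧ B)) ∧ ¬E ∨ ¬E ∧ ¬D ∨ D)
= ¬¬((D ∨ D ∧ B) ∧ ¬E ∨ ¬E ∧ ¬D ∨ D)   — De Morgan
= ¬¬(D ∧ ¬E ∨ ¬E ∧ ¬D ∨ D)   — absorption
= ¬¬(¬E ∨ D)   — distribution
= ¬E ∨ D   — double negation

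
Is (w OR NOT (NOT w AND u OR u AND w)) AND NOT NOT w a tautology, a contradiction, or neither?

neither

(w OR NOT (NOT w AND u OR u AND w)) AND NOT NOT w
= (w OR NOT u) AND NOT NOT w   (distribution)
= (w OR NOT u) AND w   (double negation)
= w   (absorption)
This depends on w, so it is not a constant.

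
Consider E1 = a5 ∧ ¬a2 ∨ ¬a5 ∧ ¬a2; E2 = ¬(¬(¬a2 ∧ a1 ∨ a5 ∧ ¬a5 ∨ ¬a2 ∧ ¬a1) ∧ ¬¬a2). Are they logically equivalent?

E1: a5 ∧ ¬a2 ∨ ¬a5 ∧ ¬a2
    = ¬a2
E2: ¬(¬(¬a2 ∧ a1 ∨ a5 ∧ ¬a5 ∨ ¬a2 ∧ ¬a1) ∧ ¬¬a2)
    = ¬(¬(¬a2 ∧ a1 ∨ ¬a2 ∧ ¬a1) ∧ ¬¬a2)
    = ¬(¬¬a2 ∧ ¬¬a2)
    = ¬a2 ∨ ¬a2
    = ¬a2
Both reduce to ¬a2, so they are equivalent.

Yes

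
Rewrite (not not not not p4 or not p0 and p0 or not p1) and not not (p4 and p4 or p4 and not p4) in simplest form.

p4

(not not not not p4 or not p0 and p0 or not p1) and not not (p4 and p4 or p4 and not p4)
= (not not not not p4 or not p0 and p0 or not p1) and not not p4   [distribution]
= (not not p4 or not p0 and p0 or not p1) and not not p4   [double negation]
= (not not p4 or not p1) and not not p4   [complement / identity]
= not not p4   [absorption]
= p4   [double negation]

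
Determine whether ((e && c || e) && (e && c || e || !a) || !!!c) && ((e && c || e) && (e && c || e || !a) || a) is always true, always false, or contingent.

((e && c || e) && (e && c || e || !a) || !!!c) && ((e && c || e) && (e && c || e || !a) || a)
= !!!c && a || (e && c || e) && (e && c || e || !a)   — distribution
= !!!c && a || e && c || e   — absorption
= !c && a || e && c || e   — double negation
= !c && a || e   — absorption
This depends on a, c, e, so it is not a constant.

contingent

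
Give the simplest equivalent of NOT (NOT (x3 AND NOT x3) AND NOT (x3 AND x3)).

x3

NOT (NOT (x3 AND NOT x3) AND NOT (x3 AND x3))
= x3 AND NOT x3 OR x3 AND x3   [De Morgan]
= x3   [distribution]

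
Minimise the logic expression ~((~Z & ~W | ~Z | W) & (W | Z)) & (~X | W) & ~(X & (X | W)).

~W & ~X

~((~Z & ~W | ~Z | W) & (W | Z)) & (~X | W) & ~(X & (X | W))
= ~((~Z & ~W | ~Z | W) & (W | Z)) & (~X | W) & ~X   [absorption]
= ~(W | (~Z & ~W | ~Z) & Z) & (~X | W) & ~X   [distribution]
= ~(W | ~Z & Z) & (~X | W) & ~X   [absorption]
= ~(W | ~Z & Z) & ~X   [absorption]
= ~W & ~X   [complement / identity]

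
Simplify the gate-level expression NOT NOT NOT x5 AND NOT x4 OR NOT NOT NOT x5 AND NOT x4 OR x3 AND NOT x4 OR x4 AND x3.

NOT x5 AND NOT x4 OR x3

NOT NOT NOT x5 AND NOT x4 OR NOT NOT NOT x5 AND NOT x4 OR x3 AND NOT x4 OR x4 AND x3
= NOT NOT NOT x5 AND NOT x4 OR NOT NOT NOT x5 AND NOT x4 OR x3
= NOT NOT NOT x5 AND NOT x4 OR x3
= NOT x5 AND NOT x4 OR x3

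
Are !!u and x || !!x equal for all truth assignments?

E1: !!u
    = u   — double negation
E2: x || !!x
    = x || x   — double negation
    = x   — idempotence
These differ: at u=1, x=0, E1 = 1 but E2 = 0.

No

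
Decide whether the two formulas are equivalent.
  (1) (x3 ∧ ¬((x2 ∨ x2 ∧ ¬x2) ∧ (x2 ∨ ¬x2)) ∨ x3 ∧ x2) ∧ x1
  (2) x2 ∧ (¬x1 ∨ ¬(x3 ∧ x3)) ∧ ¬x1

E1: (x3 ∧ ¬((x2 ∨ x2 ∧ ¬x2) ∧ (x2 ∨ ¬x2)) ∨ x3 ∧ x2) ∧ x1
    = (x3 ∧ ¬(x2 ∨ x2 ∧ ¬x2) ∨ x3 ∧ x2) ∧ x1   (complement / identity)
    = (x3 ∧ ¬x2 ∨ x3 ∧ x2) ∧ x1   (complement / identity)
    = x3 ∧ x1   (distribution)
E2: x2 ∧ (¬x1 ∨ ¬(x3 ∧ x3)) ∧ ¬x1
    = x2 ∧ (¬x1 ∨ ¬x3) ∧ ¬x1   (idempotence)
    = x2 ∧ ¬x1   (absorption)
These differ: at x1=0, x2=1, x3=1, E1 = 0 but E2 = 1.

No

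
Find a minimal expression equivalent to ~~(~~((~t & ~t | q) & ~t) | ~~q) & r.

~~(~~((~t & ~t | q) & ~t) | ~~q) & r
= ~~(~~((~t | q) & ~t) | ~~q) & r   (idempotence)
= ~(~((~t | q) & ~t) & ~q) & r   (De Morgan)
= ~(~~t & ~q) & r   (absorption)
= (~t | q) & r   (De Morgan)

(~t | q) & r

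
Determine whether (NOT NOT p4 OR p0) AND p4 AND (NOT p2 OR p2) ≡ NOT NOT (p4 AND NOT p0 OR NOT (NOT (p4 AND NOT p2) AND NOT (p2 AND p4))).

Yes

E1: (NOT NOT p4 OR p0) AND p4 AND (NOT p2 OR p2)
    = (p4 OR p0) AND p4 AND (NOT p2 OR p2)   (double negation)
    = (p4 OR p0) AND p4   (complement / identity)
    = p4   (absorption)
E2: NOT NOT (p4 AND NOT p0 OR NOT (NOT (p4 AND NOT p2) AND NOT (p2 AND p4)))
    = NOT NOT (p4 AND NOT p0 OR p4 AND NOT p2 OR p2 AND p4)   (De Morgan)
    = NOT NOT (p4 AND NOT p0 OR p4)   (distribution)
    = p4 AND NOT p0 OR p4   (double negation)
    = p4   (absorption)
Both reduce to p4, so they are equivalent.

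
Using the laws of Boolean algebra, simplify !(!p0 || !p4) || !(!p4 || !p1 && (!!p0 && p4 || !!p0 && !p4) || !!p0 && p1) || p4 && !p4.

p4

!(!p0 || !p4) || !(!p4 || !p1 && (!!p0 && p4 || !!p0 && !p4) || !!p0 && p1) || p4 && !p4
= !(!p0 || !p4) || !(!p4 || !p1 && !!p0 || !!p0 && p1) || p4 && !p4
= !(!p0 || !p4) || !(!p4 || !!p0) || p4 && !p4
= !(!p0 || !p4) || !(!p4 || !!p0)
= !(!p0 || !p4) || p4 && !p0
= p0 && p4 || p4 && !p0
= p4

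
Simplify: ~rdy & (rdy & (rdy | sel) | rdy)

~rdy & (rdy & (rdy | sel) | rdy)
= ~rdy & (rdy | rdy)   [absorption]
= ~rdy & rdy   [idempotence]
= 0   [complement]

0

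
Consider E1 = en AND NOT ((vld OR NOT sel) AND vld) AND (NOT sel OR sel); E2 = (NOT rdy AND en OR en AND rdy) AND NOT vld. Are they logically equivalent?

Yes

E1: en AND NOT ((vld OR NOT sel) AND vld) AND (NOT sel OR sel)
    = en AND NOT vld AND (NOT sel OR sel)
    = en AND NOT vld
E2: (NOT rdy AND en OR en AND rdy) AND NOT vld
    = en AND NOT vld
Both reduce to en AND NOT vld, so they are equivalent.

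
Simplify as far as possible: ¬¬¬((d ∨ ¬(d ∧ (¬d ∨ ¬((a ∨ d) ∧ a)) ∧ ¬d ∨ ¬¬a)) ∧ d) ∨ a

¬¬¬((d ∨ ¬(d ∧ (¬d ∨ ¬((a ∨ d) ∧ a)) ∧ ¬d ∨ ¬¬a)) ∧ d) ∨ a
= ¬((d ∨ ¬(d ∧ (¬d ∨ ¬((a ∨ d) ∧ a)) ∧ ¬d ∨ ¬¬a)) ∧ d) ∨ a   [double negation]
= ¬((d ∨ ¬(d ∧ (¬d ∨ ¬a) ∧ ¬d ∨ ¬¬a)) ∧ d) ∨ a   [absorption]
= ¬((d ∨ ¬(d ∧ ¬d ∨ ¬¬a)) ∧ d) ∨ a   [absorption]
= ¬((d ∨ ¬¬¬a) ∧ d) ∨ a   [complement / identity]
= ¬((d ∨ ¬a) ∧ d) ∨ a   [double negation]
= ¬d ∨ a   [absorption]

¬d ∨ a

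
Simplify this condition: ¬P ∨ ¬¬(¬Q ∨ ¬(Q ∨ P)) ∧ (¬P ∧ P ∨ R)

¬P ∨ ¬¬(¬Q ∨ ¬(Q ∨ P)) ∧ (¬P ∧ P ∨ R)
= ¬P ∨ ¬¬(¬Q ∨ ¬(Q ∨ P)) ∧ R   (complement / identity)
= ¬P ∨ ¬(Q ∧ (Q ∨ P)) ∧ R   (De Morgan)
= ¬P ∨ ¬Q ∧ R   (absorption)

¬P ∨ ¬Q ∧ R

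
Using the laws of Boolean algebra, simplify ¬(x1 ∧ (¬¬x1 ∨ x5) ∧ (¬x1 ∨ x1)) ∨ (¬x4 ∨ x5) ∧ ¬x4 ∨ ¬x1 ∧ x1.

¬(x1 ∧ (¬¬x1 ∨ x5) ∧ (¬x1 ∨ x1)) ∨ (¬x4 ∨ x5) ∧ ¬x4 ∨ ¬x1 ∧ x1
= ¬(x1 ∧ (¬¬x1 ∨ x5)) ∨ (¬x4 ∨ x5) ∧ ¬x4 ∨ ¬x1 ∧ x1
= ¬(x1 ∧ (x1 ∨ x5)) ∨ (¬x4 ∨ x5) ∧ ¬x4 ∨ ¬x1 ∧ x1
= ¬(x1 ∧ (x1 ∨ x5)) ∨ (¬x4 ∨ x5) ∧ ¬x4
= ¬x1 ∨ (¬x4 ∨ x5) ∧ ¬x4
= ¬x1 ∨ ¬x4

¬x1 ∨ ¬x4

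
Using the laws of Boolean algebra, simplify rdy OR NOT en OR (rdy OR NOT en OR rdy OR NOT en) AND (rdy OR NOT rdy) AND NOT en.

rdy OR NOT en

rdy OR NOT en OR (rdy OR NOT en OR rdy OR NOT en) AND (rdy OR NOT rdy) AND NOT en
= rdy OR NOT en OR (rdy OR NOT en OR rdy OR NOT en) AND NOT en
= rdy OR NOT en OR (rdy OR NOT en) AND NOT en
= rdy OR NOT en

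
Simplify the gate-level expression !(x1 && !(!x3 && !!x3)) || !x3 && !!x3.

!(x1 && !(!x3 && !!x3)) || !x3 && !!x3
= !(x1 && !(!x3 && !!x3)) || !x3 && x3   [double negation]
= !(x1 && (x3 || !x3)) || !x3 && x3   [De Morgan]
= !x1 || !x3 && x3   [complement / identity]
= !x1   [complement / identity]

!x1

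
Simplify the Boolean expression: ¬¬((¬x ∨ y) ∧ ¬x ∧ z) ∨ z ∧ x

z

¬¬((¬x ∨ y) ∧ ¬x ∧ z) ∨ z ∧ x
= ¬¬(¬x ∧ z) ∨ z ∧ x   — absorption
= ¬x ∧ z ∨ z ∧ x   — double negation
= z   — distribution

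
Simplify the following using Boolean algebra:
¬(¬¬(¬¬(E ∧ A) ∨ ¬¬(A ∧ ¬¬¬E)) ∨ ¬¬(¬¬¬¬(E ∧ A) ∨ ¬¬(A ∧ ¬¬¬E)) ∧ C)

¬(¬¬(¬¬(E ∧ A) ∨ ¬¬(A ∧ ¬¬¬E)) ∨ ¬¬(¬¬¬¬(E ∧ A) ∨ ¬¬(A ∧ ¬¬¬E)) ∧ C)
= ¬(¬¬(¬¬(E ∧ A) ∨ ¬¬(A ∧ ¬¬¬E)) ∨ ¬¬(¬¬(E ∧ A) ∨ ¬¬(A ∧ ¬¬¬E)) ∧ C)   (double negation)
= ¬¬¬(¬¬(E ∧ A) ∨ ¬¬(A ∧ ¬¬¬E))   (absorption)
= ¬¬(¬(E ∧ A) ∧ ¬(A ∧ ¬¬¬E))   (De Morgan)
= ¬¬(¬(E ∧ A) ∧ ¬(A ∧ ¬E))   (double negation)
= ¬(E ∧ A ∨ A ∧ ¬E)   (De Morgan)
= ¬A   (distribution)

¬A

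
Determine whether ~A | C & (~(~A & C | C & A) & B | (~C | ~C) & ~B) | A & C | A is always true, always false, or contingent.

~A | C & (~(~A & C | C & A) & B | (~C | ~C) & ~B) | A & C | A
= ~A | C & (~C & B | (~C | ~C) & ~B) | A & C | A   (distribution)
= ~A | C & (~C & B | ~C & ~B) | A & C | A   (idempotence)
= ~A | C & ~C | A & C | A   (distribution)
= ~A | A & C | A   (complement / identity)
= ~A | A   (absorption)
= 1   (complement)

always true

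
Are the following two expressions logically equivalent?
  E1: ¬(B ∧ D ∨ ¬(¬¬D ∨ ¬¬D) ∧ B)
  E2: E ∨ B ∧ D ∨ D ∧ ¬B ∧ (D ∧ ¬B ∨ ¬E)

No

E1: ¬(B ∧ D ∨ ¬(¬¬D ∨ ¬¬D) ∧ B)
    = ¬(B ∧ D ∨ ¬D ∧ ¬D ∧ B)   — De Morgan
    = ¬(B ∧ D ∨ ¬D ∧ B)   — idempotence
    = ¬B   — distribution
E2: E ∨ B ∧ D ∨ D ∧ ¬B ∧ (D ∧ ¬B ∨ ¬E)
    = E ∨ B ∧ D ∨ D ∧ ¬B   — absorption
    = E ∨ D   — distribution
These differ: at B=1, D=0, E=1, E1 = 0 but E2 = 1.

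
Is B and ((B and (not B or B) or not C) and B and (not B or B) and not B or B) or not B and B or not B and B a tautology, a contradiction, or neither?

neither

B and ((B and (not B or B) or not C) and B and (not B or B) and not B or B) or not B and B or not B and B
= B and (B and (not B or B) and not B or B) or not B and B or not B and B   [absorption]
= B and (B and not B or B) or not B and B or not B and B   [complement / identity]
= B and B or not B and B or not B and B   [complement / identity]
= B and B or not B and B   [idempotence]
= B   [distribution]
This depends on B, so it is not a constant.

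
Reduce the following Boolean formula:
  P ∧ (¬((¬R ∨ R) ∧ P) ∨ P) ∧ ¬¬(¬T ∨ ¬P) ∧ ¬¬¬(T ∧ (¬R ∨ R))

P ∧ (¬((¬R ∨ R) ∧ P) ∨ P) ∧ ¬¬(¬T ∨ ¬P) ∧ ¬¬¬(T ∧ (¬R ∨ R))
= P ∧ (¬((¬R ∨ R) ∧ P) ∨ P) ∧ (¬T ∨ ¬P) ∧ ¬¬¬(T ∧ (¬R ∨ R))   (double negation)
= P ∧ (¬P ∨ P) ∧ (¬T ∨ ¬P) ∧ ¬¬¬(T ∧ (¬R ∨ R))   (complement / identity)
= P ∧ (¬T ∨ ¬P) ∧ ¬¬¬(T ∧ (¬R ∨ R))   (complement / identity)
= P ∧ (¬T ∨ ¬P) ∧ ¬¬¬T   (complement / identity)
= P ∧ (¬T ∨ ¬P) ∧ ¬T   (double negation)
= P ∧ ¬T   (absorption)

P ∧ ¬T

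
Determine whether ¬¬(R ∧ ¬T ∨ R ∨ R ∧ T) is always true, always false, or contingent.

¬¬(R ∧ ¬T ∨ R ∨ R ∧ T)
= ¬¬(R ∨ R ∧ T)   — absorption
= ¬¬R   — absorption
= R   — double negation
This depends on R, so it is not a constant.

contingent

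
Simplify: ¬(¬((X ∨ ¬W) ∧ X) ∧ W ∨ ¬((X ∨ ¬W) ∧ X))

X

¬(¬((X ∨ ¬W) ∧ X) ∧ W ∨ ¬((X ∨ ¬W) ∧ X))
= ¬¬((X ∨ ¬W) ∧ X)   — absorption
= (X ∨ ¬W) ∧ X   — double negation
= X   — absorption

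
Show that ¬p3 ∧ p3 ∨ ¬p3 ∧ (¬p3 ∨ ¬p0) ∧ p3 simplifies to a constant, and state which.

False

¬p3 ∧ p3 ∨ ¬p3 ∧ (¬p3 ∨ ¬p0) ∧ p3
= ¬p3 ∧ p3 ∨ ¬p3 ∧ p3
= ¬p3 ∧ p3
= False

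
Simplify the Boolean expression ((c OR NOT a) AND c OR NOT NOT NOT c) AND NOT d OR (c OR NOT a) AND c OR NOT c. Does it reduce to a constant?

((c OR NOT a) AND c OR NOT NOT NOT c) AND NOT d OR (c OR NOT a) AND c OR NOT c
= ((c OR NOT a) AND c OR NOT c) AND NOT d OR (c OR NOT a) AND c OR NOT c   [double negation]
= (c OR NOT a) AND c OR NOT c   [absorption]
= c OR NOT c   [absorption]
= TRUE   [complement]

TRUE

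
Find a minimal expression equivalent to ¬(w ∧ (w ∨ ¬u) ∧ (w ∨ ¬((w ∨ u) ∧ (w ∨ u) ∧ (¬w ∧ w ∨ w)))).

¬w

¬(w ∧ (w ∨ ¬u) ∧ (w ∨ ¬((w ∨ u) ∧ (w ∨ u) ∧ (¬w ∧ w ∨ w))))
= ¬(w ∧ (w ∨ ¬((w ∨ u) ∧ (w ∨ u) ∧ (¬w ∧ w ∨ w))))   [absorption]
= ¬(w ∧ (w ∨ ¬((w ∨ u) ∧ (¬w ∧ w ∨ w))))   [idempotence]
= ¬(w ∧ (w ∨ ¬((w ∨ u) ∧ w)))   [complement / identity]
= ¬(w ∧ (w ∨ ¬w))   [absorption]
= ¬w   [complement / identity]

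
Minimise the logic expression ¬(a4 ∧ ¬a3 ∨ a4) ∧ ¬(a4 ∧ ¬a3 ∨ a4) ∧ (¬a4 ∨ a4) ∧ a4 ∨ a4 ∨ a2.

¬(a4 ∧ ¬a3 ∨ a4) ∧ ¬(a4 ∧ ¬a3 ∨ a4) ∧ (¬a4 ∨ a4) ∧ a4 ∨ a4 ∨ a2
= ¬(a4 ∧ ¬a3 ∨ a4) ∧ (¬a4 ∨ a4) ∧ a4 ∨ a4 ∨ a2
= ¬a4 ∧ (¬a4 ∨ a4) ∧ a4 ∨ a4 ∨ a2
= ¬a4 ∧ a4 ∨ a4 ∨ a2
= a4 ∨ a2

a4 ∨ a2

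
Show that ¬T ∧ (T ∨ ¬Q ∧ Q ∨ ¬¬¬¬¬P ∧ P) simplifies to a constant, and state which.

False

¬T ∧ (T ∨ ¬Q ∧ Q ∨ ¬¬¬¬¬P ∧ P)
= ¬T ∧ (T ∨ ¬Q ∧ Q ∨ ¬¬¬P ∧ P)
= ¬T ∧ (T ∨ ¬Q ∧ Q ∨ ¬P ∧ P)
= ¬T ∧ (T ∨ ¬P ∧ P)
= ¬T ∧ T
= False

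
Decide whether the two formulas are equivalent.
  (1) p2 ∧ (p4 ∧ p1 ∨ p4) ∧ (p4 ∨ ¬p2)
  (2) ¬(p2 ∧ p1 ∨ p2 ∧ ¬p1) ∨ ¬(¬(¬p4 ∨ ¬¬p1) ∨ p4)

E1: p2 ∧ (p4 ∧ p1 ∨ p4) ∧ (p4 ∨ ¬p2)
    = p2 ∧ p4 ∧ (p4 ∨ ¬p2)   — absorption
    = p2 ∧ p4   — absorption
E2: ¬(p2 ∧ p1 ∨ p2 ∧ ¬p1) ∨ ¬(¬(¬p4 ∨ ¬¬p1) ∨ p4)
    = ¬(p2 ∧ p1 ∨ p2 ∧ ¬p1) ∨ ¬(p4 ∧ ¬p1 ∨ p4)   — De Morgan
    = ¬(p2 ∧ p1 ∨ p2 ∧ ¬p1) ∨ ¬p4   — absorption
    = ¬p2 ∨ ¬p4   — distribution
These differ: at p1=0, p2=0, p4=0, E1 = 0 but E2 = 1.

No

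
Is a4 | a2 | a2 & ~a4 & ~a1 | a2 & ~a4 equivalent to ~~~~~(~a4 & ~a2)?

E1: a4 | a2 | a2 & ~a4 & ~a1 | a2 & ~a4
    = a4 | a2 | a2 & ~a4   — absorption
    = a4 | a2   — absorption
E2: ~~~~~(~a4 & ~a2)
    = ~~~~(a4 | a2)   — De Morgan
    = ~~(a4 | a2)   — double negation
    = a4 | a2   — double negation
Both reduce to a4 | a2, so they are equivalent.

Yes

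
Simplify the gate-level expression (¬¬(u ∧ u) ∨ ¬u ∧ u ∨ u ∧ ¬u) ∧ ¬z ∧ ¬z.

(¬¬(u ∧ u) ∨ ¬u ∧ u ∨ u ∧ ¬u) ∧ ¬z ∧ ¬z
= (¬¬(u ∧ u) ∨ ¬u ∧ u) ∧ ¬z ∧ ¬z
= (u ∧ u ∨ ¬u ∧ u) ∧ ¬z ∧ ¬z
= (u ∧ u ∨ ¬u ∧ u) ∧ ¬z
= u ∧ ¬z

u ∧ ¬z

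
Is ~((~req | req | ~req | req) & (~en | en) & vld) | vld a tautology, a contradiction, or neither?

~((~req | req | ~req | req) & (~en | en) & vld) | vld
= ~((~req | req) & (~en | en) & vld) | vld   — idempotence
= ~((~en | en) & vld) | vld   — complement / identity
= ~vld | vld   — complement / identity
= 1   — complement

tautology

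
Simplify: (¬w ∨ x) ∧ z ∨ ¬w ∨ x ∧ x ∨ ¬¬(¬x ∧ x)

(¬w ∨ x) ∧ z ∨ ¬w ∨ x ∧ x ∨ ¬¬(¬x ∧ x)
= (¬w ∨ x) ∧ z ∨ ¬w ∨ x ∧ x ∨ ¬x ∧ x   [double negation]
= (¬w ∨ x) ∧ z ∨ ¬w ∨ x   [distribution]
= ¬w ∨ x   [absorption]

¬w ∨ x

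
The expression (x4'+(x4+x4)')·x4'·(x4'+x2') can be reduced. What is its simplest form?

(x4'+(x4+x4)')·x4'·(x4'+x2')
= (x4'+x4')·x4'·(x4'+x2')   (idempotence)
= x4'·x4'·(x4'+x2')   (idempotence)
= x4'·x4'   (absorption)
= x4'   (idempotence)

x4'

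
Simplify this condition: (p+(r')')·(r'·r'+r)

(p+(r')')·(r'·r'+r)
= (p+(r')')·(r'+r)   — idempotence
= (p+r)·(r'+r)   — double negation
= p+r   — complement / identity

p+r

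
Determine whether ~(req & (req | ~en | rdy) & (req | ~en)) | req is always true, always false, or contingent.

~(req & (req | ~en | rdy) & (req | ~en)) | req
= ~(req & (req | ~en)) | req   (absorption)
= ~req | req   (absorption)
= 1   (complement)

always true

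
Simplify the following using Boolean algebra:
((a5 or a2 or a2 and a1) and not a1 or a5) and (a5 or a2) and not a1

(a5 or a2) and not a1

((a5 or a2 or a2 and a1) and not a1 or a5) and (a5 or a2) and not a1
= ((a5 or a2) and not a1 or a5) and (a5 or a2) and not a1   [absorption]
= (a5 or a2) and not a1   [absorption]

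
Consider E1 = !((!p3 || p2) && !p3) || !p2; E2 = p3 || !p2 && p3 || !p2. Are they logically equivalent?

E1: !((!p3 || p2) && !p3) || !p2
    = !!p3 || !p2   [absorption]
    = p3 || !p2   [double negation]
E2: p3 || !p2 && p3 || !p2
    = p3 || !p2   [absorption]
Both reduce to p3 || !p2, so they are equivalent.

Yes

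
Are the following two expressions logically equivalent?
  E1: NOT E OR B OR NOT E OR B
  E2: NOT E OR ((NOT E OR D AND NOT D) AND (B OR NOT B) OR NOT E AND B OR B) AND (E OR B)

E1: NOT E OR B OR NOT E OR B
    = NOT E OR B   [idempotence]
E2: NOT E OR ((NOT E OR D AND NOT D) AND (B OR NOT B) OR NOT E AND B OR B) AND (E OR B)
    = NOT E OR (NOT E OR D AND NOT D OR NOT E AND B OR B) AND (E OR B)   [complement / identity]
    = NOT E OR (NOT E OR NOT E AND B OR B) AND (E OR B)   [complement / identity]
    = NOT E OR B OR (NOT E OR NOT E AND B) AND E   [distribution]
    = NOT E OR B OR NOT E AND E   [absorption]
    = NOT E OR B   [complement / identity]
Both reduce to NOT E OR B, so they are equivalent.

Yes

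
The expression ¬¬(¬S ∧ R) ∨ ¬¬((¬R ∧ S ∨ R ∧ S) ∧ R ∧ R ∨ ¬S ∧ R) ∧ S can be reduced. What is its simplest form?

R

¬¬(¬S ∧ R) ∨ ¬¬((¬R ∧ S ∨ R ∧ S) ∧ R ∧ R ∨ ¬S ∧ R) ∧ S
= ¬¬(¬S ∧ R) ∨ ¬¬(S ∧ R ∧ R ∨ ¬S ∧ R) ∧ S   (distribution)
= ¬¬(¬S ∧ R) ∨ (S ∧ R ∧ R ∨ ¬S ∧ R) ∧ S   (double negation)
= ¬¬(¬S ∧ R) ∨ (S ∧ R ∨ ¬S ∧ R) ∧ S   (idempotence)
= ¬¬(¬S ∧ R) ∨ R ∧ S   (distribution)
= ¬S ∧ R ∨ R ∧ S   (double negation)
= R   (distribution)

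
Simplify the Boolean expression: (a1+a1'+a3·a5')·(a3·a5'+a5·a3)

a3

(a1+a1'+a3·a5')·(a3·a5'+a5·a3)
= (a1+a1')·a5·a3+a3·a5'   — distribution
= a5·a3+a3·a5'   — complement / identity
= a3   — distribution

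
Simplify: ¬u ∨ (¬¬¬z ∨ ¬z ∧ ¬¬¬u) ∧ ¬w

¬u ∨ (¬¬¬z ∨ ¬z ∧ ¬¬¬u) ∧ ¬w
= ¬u ∨ (¬z ∨ ¬z ∧ ¬¬¬u) ∧ ¬w   [double negation]
= ¬u ∨ (¬z ∨ ¬z ∧ ¬u) ∧ ¬w   [double negation]
= ¬u ∨ ¬z ∧ ¬w   [absorption]

¬u ∨ ¬z ∧ ¬w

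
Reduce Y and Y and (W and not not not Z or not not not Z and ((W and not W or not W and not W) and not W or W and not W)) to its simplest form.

Y and not Z

Y and Y and (W and not not not Z or not not not Z and ((W and not W or not W and not W) and not W or W and not W))
= Y and Y and (W and not not not Z or not not not Z and (not W and not W or W and not W))   [distribution]
= Y and Y and (W and not not not Z or not not not Z and not W)   [distribution]
= Y and (W and not not not Z or not not not Z and not W)   [idempotence]
= Y and not not not Z   [distribution]
= Y and not Z   [double negation]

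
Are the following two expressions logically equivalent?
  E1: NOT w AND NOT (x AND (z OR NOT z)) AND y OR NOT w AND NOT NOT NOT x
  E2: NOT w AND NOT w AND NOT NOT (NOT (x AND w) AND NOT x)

Yes

E1: NOT w AND NOT (x AND (z OR NOT z)) AND y OR NOT w AND NOT NOT NOT x
    = NOT w AND NOT x AND y OR NOT w AND NOT NOT NOT x   (complement / identity)
    = NOT w AND NOT x AND y OR NOT w AND NOT x   (double negation)
    = NOT w AND NOT x   (absorption)
E2: NOT w AND NOT w AND NOT NOT (NOT (x AND w) AND NOT x)
    = NOT w AND NOT NOT (NOT (x AND w) AND NOT x)   (idempotence)
    = NOT w AND NOT (x AND w OR x)   (De Morgan)
    = NOT w AND NOT x   (absorption)
Both reduce to NOT w AND NOT x, so they are equivalent.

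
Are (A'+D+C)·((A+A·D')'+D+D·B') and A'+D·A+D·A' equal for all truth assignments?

Yes

E1: (A'+D+C)·((A+A·D')'+D+D·B')
    = (A'+D+C)·(A'+D+D·B')   (absorption)
    = (A'+D+C)·(A'+D)   (absorption)
    = A'+D   (absorption)
E2: A'+D·A+D·A'
    = A'+D   (distribution)
Both reduce to A'+D, so they are equivalent.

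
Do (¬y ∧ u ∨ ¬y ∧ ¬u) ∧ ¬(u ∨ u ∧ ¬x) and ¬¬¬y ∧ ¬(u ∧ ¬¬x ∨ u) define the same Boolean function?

Yes

E1: (¬y ∧ u ∨ ¬y ∧ ¬u) ∧ ¬(u ∨ u ∧ ¬x)
    = ¬y ∧ ¬(u ∨ u ∧ ¬x)   (distribution)
    = ¬y ∧ ¬u   (absorption)
E2: ¬¬¬y ∧ ¬(u ∧ ¬¬x ∨ u)
    = ¬¬¬y ∧ ¬(u ∧ x ∨ u)   (double negation)
    = ¬¬¬y ∧ ¬u   (absorption)
    = ¬y ∧ ¬u   (double negation)
Both reduce to ¬y ∧ ¬u, so they are equivalent.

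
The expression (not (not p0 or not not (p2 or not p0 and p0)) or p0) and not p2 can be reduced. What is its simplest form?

(not (not p0 or not not (p2 or not p0 and p0)) or p0) and not p2
= (not (not p0 or not not p2) or p0) and not p2   — complement / identity
= (p0 and not p2 or p0) and not p2   — De Morgan
= p0 and not p2   — absorption

p0 and not p2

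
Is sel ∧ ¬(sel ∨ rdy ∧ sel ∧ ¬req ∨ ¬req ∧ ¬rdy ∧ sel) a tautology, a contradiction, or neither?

sel ∧ ¬(sel ∨ rdy ∧ sel ∧ ¬req ∨ ¬req ∧ ¬rdy ∧ sel)
= sel ∧ ¬(sel ∨ (rdy ∧ sel ∨ ¬rdy ∧ sel) ∧ ¬req)   — distribution
= sel ∧ ¬(sel ∨ sel ∧ ¬req)   — distribution
= sel ∧ ¬sel   — absorption
= False   — complement

contradiction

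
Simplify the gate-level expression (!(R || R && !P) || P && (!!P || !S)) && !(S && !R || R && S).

(!R || P) && !S

(!(R || R && !P) || P && (!!P || !S)) && !(S && !R || R && S)
= (!(R || R && !P) || P && (!!P || !S)) && !S   [distribution]
= (!(R || R && !P) || P && (P || !S)) && !S   [double negation]
= (!R || P && (P || !S)) && !S   [absorption]
= (!R || P) && !S   [absorption]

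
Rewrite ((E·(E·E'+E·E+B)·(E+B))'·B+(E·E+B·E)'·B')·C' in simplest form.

((E·(E·E'+E·E+B)·(E+B))'·B+(E·E+B·E)'·B')·C'
= ((E·(E·E'+E·E+B)·(E+B))'·B+(E·(E+B))'·B')·C'
= ((E·(E+B)·(E+B))'·B+(E·(E+B))'·B')·C'
= ((E·(E+B))'·B+(E·(E+B))'·B')·C'
= (E·(E+B))'·C'
= E'·C'

E'·C'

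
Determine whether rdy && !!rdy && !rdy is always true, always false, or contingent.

rdy && !!rdy && !rdy
= rdy && rdy && !rdy   [double negation]
= rdy && !rdy   [idempotence]
= false   [complement]

always false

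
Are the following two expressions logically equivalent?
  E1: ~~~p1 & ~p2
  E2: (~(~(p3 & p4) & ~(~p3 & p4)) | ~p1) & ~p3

E1: ~~~p1 & ~p2
    = ~p1 & ~p2   [double negation]
E2: (~(~(p3 & p4) & ~(~p3 & p4)) | ~p1) & ~p3
    = (p3 & p4 | ~p3 & p4 | ~p1) & ~p3   [De Morgan]
    = (p4 | ~p1) & ~p3   [distribution]
These differ: at p1=0, p2=1, p3=0, p4=1, E1 = 0 but E2 = 1.

No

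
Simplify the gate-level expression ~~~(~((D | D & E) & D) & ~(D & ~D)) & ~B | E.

D & ~B | E

~~~(~((D | D & E) & D) & ~(D & ~D)) & ~B | E
= ~(~((D | D & E) & D) & ~(D & ~D)) & ~B | E   (double negation)
= ~(~(D & D) & ~(D & ~D)) & ~B | E   (absorption)
= (D & D | D & ~D) & ~B | E   (De Morgan)
= D & ~B | E   (distribution)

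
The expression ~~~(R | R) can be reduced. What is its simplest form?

~~~(R | R)
= ~(R | R)   (double negation)
= ~R   (idempotence)

~R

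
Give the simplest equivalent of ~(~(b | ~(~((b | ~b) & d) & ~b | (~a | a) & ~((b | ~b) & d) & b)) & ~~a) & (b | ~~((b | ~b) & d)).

b | d

~(~(b | ~(~((b | ~b) & d) & ~b | (~a | a) & ~((b | ~b) & d) & b)) & ~~a) & (b | ~~((b | ~b) & d))
= ~(~(b | ~(~((b | ~b) & d) & ~b | ~((b | ~b) & d) & b)) & ~~a) & (b | ~~((b | ~b) & d))   (complement / identity)
= (b | ~(~((b | ~b) & d) & ~b | ~((b | ~b) & d) & b) | ~a) & (b | ~~((b | ~b) & d))   (De Morgan)
= (b | ~~((b | ~b) & d) | ~a) & (b | ~~((b | ~b) & d))   (distribution)
= b | ~~((b | ~b) & d)   (absorption)
= b | ~~d   (complement / identity)
= b | d   (double negation)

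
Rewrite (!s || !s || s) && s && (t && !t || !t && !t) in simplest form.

s && !t

(!s || !s || s) && s && (t && !t || !t && !t)
= (!s || !s || s) && s && !t
= (!s || s) && s && !t
= s && !t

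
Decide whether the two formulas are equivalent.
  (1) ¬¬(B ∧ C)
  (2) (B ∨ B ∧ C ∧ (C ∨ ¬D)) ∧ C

Yes

E1: ¬¬(B ∧ C)
    = B ∧ C   (double negation)
E2: (B ∨ B ∧ C ∧ (C ∨ ¬D)) ∧ C
    = (B ∨ B ∧ C) ∧ C   (absorption)
    = B ∧ C   (absorption)
Both reduce to B ∧ C, so they are equivalent.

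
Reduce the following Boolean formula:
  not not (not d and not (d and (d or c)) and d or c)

c

not not (not d and not (d and (d or c)) and d or c)
= not not (not d and not d and d or c)   (absorption)
= not not (not d and d or c)   (idempotence)
= not not c   (complement / identity)
= c   (double negation)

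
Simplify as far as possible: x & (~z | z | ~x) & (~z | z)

x

x & (~z | z | ~x) & (~z | z)
= x & (~z | z)   (absorption)
= x   (complement / identity)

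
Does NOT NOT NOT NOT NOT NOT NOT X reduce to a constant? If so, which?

NOT NOT NOT NOT NOT NOT NOT X
= NOT NOT NOT NOT NOT X
= NOT NOT NOT X
= NOT X
This depends on X, so it is not a constant.

no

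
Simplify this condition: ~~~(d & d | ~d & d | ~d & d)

~~~(d & d | ~d & d | ~d & d)
= ~~~(d & d | ~d & d)   (complement / identity)
= ~~~d   (distribution)
= ~d   (double negation)

~d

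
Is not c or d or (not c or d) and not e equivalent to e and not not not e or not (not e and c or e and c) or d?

E1: not c or d or (not c or d) and not e
    = not c or d   — absorption
E2: e and not not not e or not (not e and c or e and c) or d
    = e and not e or not (not e and c or e and c) or d   — double negation
    = e and not e or not c or d   — distribution
    = not c or d   — complement / identity
Both reduce to not c or d, so they are equivalent.

Yes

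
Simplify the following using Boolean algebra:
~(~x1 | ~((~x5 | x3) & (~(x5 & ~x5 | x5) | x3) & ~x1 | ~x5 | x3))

x1 & (~x5 | x3)

~(~x1 | ~((~x5 | x3) & (~(x5 & ~x5 | x5) | x3) & ~x1 | ~x5 | x3))
= x1 & ((~x5 | x3) & (~(x5 & ~x5 | x5) | x3) & ~x1 | ~x5 | x3)   [De Morgan]
= x1 & ((~x5 | x3) & (~x5 | x3) & ~x1 | ~x5 | x3)   [complement / identity]
= x1 & ((~x5 | x3) & ~x1 | ~x5 | x3)   [idempotence]
= x1 & (~x5 | x3)   [absorption]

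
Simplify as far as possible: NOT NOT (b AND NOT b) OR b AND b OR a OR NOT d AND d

b OR a

NOT NOT (b AND NOT b) OR b AND b OR a OR NOT d AND d
= b AND NOT b OR b AND b OR a OR NOT d AND d   — double negation
= b OR a OR NOT d AND d   — distribution
= b OR a   — complement / identity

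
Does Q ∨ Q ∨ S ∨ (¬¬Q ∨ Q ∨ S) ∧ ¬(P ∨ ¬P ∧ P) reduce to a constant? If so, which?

no

Q ∨ Q ∨ S ∨ (¬¬Q ∨ Q ∨ S) ∧ ¬(P ∨ ¬P ∧ P)
= Q ∨ Q ∨ S ∨ (¬¬Q ∨ Q ∨ S) ∧ ¬P   — complement / identity
= Q ∨ Q ∨ S ∨ (Q ∨ Q ∨ S) ∧ ¬P   — double negation
= Q ∨ Q ∨ S   — absorption
= Q ∨ S   — idempotence
This depends on Q, S, so it is not a constant.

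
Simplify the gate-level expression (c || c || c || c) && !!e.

(c || c || c || c) && !!e
= (c || c) && !!e   — idempotence
= (c || c) && e   — double negation
= c && e   — idempotence

c && e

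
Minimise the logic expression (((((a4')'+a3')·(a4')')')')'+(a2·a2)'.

a4'+a2'

(((((a4')'+a3')·(a4')')')')'+(a2·a2)'
= (((a4')'+a3')·(a4')')'+(a2·a2)'
= ((a4')')'+(a2·a2)'
= ((a4')')'+a2'
= a4'+a2'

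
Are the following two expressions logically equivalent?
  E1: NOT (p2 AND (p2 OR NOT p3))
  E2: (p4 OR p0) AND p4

No

E1: NOT (p2 AND (p2 OR NOT p3))
    = NOT p2   — absorption
E2: (p4 OR p0) AND p4
    = p4   — absorption
These differ: at p0=0, p2=0, p3=0, p4=0, E1 = 1 but E2 = 0.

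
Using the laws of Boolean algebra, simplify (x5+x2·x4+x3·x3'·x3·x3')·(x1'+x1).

(x5+x2·x4+x3·x3'·x3·x3')·(x1'+x1)
= (x5+x2·x4+x3·x3')·(x1'+x1)   (idempotence)
= x5+x2·x4+x3·x3'   (complement / identity)
= x5+x2·x4   (complement / identity)

x5+x2·x4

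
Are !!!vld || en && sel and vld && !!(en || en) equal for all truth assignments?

E1: !!!vld || en && sel
    = !vld || en && sel   (double negation)
E2: vld && !!(en || en)
    = vld && (en || en)   (double negation)
    = vld && en   (idempotence)
These differ: at en=1, sel=1, vld=0, E1 = 1 but E2 = 0.

No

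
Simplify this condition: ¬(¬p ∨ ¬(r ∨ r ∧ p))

p ∧ r

¬(¬p ∨ ¬(r ∨ r ∧ p))
= p ∧ (r ∨ r ∧ p)
= p ∧ r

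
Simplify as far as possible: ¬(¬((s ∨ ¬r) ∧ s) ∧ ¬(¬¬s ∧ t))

s

¬(¬((s ∨ ¬r) ∧ s) ∧ ¬(¬¬s ∧ t))
= (s ∨ ¬r) ∧ s ∨ ¬¬s ∧ t   — De Morgan
= (s ∨ ¬r) ∧ s ∨ s ∧ t   — double negation
= s ∨ s ∧ t   — absorption
= s   — absorption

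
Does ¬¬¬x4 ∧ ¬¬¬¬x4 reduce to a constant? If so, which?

¬¬¬x4 ∧ ¬¬¬¬x4
= ¬¬¬x4 ∧ ¬¬x4   — double negation
= ¬¬¬x4 ∧ x4   — double negation
= ¬x4 ∧ x4   — double negation
= False   — complement

yes, False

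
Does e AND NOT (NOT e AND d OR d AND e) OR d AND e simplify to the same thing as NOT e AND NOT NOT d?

No

E1: e AND NOT (NOT e AND d OR d AND e) OR d AND e
    = e AND NOT d OR d AND e   — distribution
    = e   — distribution
E2: NOT e AND NOT NOT d
    = NOT e AND d   — double negation
These differ: at d=1, e=1, E1 = 1 but E2 = 0.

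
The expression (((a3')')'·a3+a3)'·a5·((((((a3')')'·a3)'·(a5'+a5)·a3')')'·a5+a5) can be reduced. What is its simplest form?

(((a3')')'·a3+a3)'·a5·((((((a3')')'·a3)'·(a5'+a5)·a3')')'·a5+a5)
= (((a3')')'·a3+a3)'·a5·((((((a3')')'·a3)'·a3')')'·a5+a5)
= (((a3')')'·a3+a3)'·a5·((((a3')')'·a3+a3)'·a5+a5)
= (((a3')')'·a3+a3)'·a5
= (a3'·a3+a3)'·a5
= a3'·a5

a3'·a5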